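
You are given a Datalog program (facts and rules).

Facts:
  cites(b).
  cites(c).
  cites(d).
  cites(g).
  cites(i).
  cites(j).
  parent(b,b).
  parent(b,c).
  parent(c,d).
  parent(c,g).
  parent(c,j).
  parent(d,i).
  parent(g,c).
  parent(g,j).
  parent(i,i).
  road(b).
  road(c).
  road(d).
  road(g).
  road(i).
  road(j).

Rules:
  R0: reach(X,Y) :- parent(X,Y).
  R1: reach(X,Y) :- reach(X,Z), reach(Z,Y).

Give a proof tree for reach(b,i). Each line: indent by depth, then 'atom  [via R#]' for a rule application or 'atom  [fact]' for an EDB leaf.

round 1: derive reach(b,b) via R0 from parent(b,b)
round 1: derive reach(b,c) via R0 from parent(b,c)
round 1: derive reach(c,d) via R0 from parent(c,d)
round 1: derive reach(c,g) via R0 from parent(c,g)
round 1: derive reach(c,j) via R0 from parent(c,j)
round 1: derive reach(d,i) via R0 from parent(d,i)
round 1: derive reach(g,c) via R0 from parent(g,c)
round 1: derive reach(g,j) via R0 from parent(g,j)
round 1: derive reach(i,i) via R0 from parent(i,i)
round 2: derive reach(b,d) via R1 from reach(b,c), reach(c,d)
round 2: derive reach(b,g) via R1 from reach(b,c), reach(c,g)
round 2: derive reach(b,j) via R1 from reach(b,c), reach(c,j)
round 2: derive reach(c,c) via R1 from reach(c,g), reach(g,c)
round 2: derive reach(c,i) via R1 from reach(c,d), reach(d,i)
round 2: derive reach(g,d) via R1 from reach(g,c), reach(c,d)
round 2: derive reach(g,g) via R1 from reach(g,c), reach(c,g)
round 3: derive reach(b,i) via R1 from reach(b,c), reach(c,i)
round 3: derive reach(g,i) via R1 from reach(g,c), reach(c,i)

reach(b,i)  [via R1]
  reach(b,c)  [via R0]
    parent(b,c)  [fact]
  reach(c,i)  [via R1]
    reach(c,d)  [via R0]
      parent(c,d)  [fact]
    reach(d,i)  [via R0]
      parent(d,i)  [fact]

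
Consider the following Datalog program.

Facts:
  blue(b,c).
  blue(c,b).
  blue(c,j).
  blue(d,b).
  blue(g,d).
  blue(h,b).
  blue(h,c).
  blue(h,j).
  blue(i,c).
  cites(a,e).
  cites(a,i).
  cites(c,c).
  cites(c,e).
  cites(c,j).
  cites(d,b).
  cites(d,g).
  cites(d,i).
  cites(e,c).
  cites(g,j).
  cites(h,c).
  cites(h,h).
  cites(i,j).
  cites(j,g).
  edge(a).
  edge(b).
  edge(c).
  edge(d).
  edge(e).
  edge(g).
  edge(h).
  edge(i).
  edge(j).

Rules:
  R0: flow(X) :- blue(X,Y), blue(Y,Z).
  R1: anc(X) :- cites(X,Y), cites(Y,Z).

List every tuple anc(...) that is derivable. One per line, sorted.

round 1: derive anc(a) via R1 from cites(a,e), cites(e,c)
round 1: derive anc(c) via R1 from cites(c,c), cites(c,c)
round 1: derive anc(d) via R1 from cites(d,g), cites(g,j)
round 1: derive anc(e) via R1 from cites(e,c), cites(c,c)
round 1: derive anc(g) via R1 from cites(g,j), cites(j,g)
round 1: derive anc(h) via R1 from cites(h,c), cites(c,c)
round 1: derive anc(i) via R1 from cites(i,j), cites(j,g)
round 1: derive anc(j) via R1 from cites(j,g), cites(g,j)

anc(a)
anc(c)
anc(d)
anc(e)
anc(g)
anc(h)
anc(i)
anc(j)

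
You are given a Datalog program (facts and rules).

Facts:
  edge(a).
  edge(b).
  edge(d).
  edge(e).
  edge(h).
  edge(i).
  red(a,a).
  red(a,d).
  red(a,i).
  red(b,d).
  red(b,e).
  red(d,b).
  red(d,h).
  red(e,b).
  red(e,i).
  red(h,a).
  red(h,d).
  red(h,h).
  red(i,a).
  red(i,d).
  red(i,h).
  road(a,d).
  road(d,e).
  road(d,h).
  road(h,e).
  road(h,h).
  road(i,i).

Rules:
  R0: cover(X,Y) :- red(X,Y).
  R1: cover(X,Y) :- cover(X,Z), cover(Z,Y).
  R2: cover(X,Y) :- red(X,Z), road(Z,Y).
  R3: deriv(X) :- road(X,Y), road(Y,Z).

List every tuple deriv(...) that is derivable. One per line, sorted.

deriv(a)
deriv(d)
deriv(h)
deriv(i)

round 1: derive deriv(a) via R3 from road(a,d), road(d,e)
round 1: derive deriv(d) via R3 from road(d,h), road(h,e)
round 1: derive deriv(h) via R3 from road(h,h), road(h,e)
round 1: derive deriv(i) via R3 from road(i,i), road(i,i)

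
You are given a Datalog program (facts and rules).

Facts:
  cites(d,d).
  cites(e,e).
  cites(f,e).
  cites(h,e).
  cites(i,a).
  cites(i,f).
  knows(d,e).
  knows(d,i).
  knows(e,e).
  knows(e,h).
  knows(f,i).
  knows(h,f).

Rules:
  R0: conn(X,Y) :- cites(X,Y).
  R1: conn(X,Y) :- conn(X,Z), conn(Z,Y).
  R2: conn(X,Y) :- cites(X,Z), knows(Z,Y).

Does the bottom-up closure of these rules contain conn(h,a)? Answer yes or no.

round 1: derive conn(d,d) via R0 from cites(d,d)
round 1: derive conn(e,e) via R0 from cites(e,e)
round 1: derive conn(f,e) via R0 from cites(f,e)
round 1: derive conn(h,e) via R0 from cites(h,e)
round 1: derive conn(i,a) via R0 from cites(i,a)
round 1: derive conn(i,f) via R0 from cites(i,f)
round 1: derive conn(d,e) via R2 from cites(d,d), knows(d,e)
round 1: derive conn(d,i) via R2 from cites(d,d), knows(d,i)
round 1: derive conn(e,h) via R2 from cites(e,e), knows(e,h)
round 1: derive conn(f,h) via R2 from cites(f,e), knows(e,h)
round 1: derive conn(h,h) via R2 from cites(h,e), knows(e,h)
round 1: derive conn(i,i) via R2 from cites(i,f), knows(f,i)
round 2: derive conn(d,a) via R1 from conn(d,i), conn(i,a)
round 2: derive conn(d,f) via R1 from conn(d,i), conn(i,f)
round 2: derive conn(d,h) via R1 from conn(d,e), conn(e,h)
round 2: derive conn(i,e) via R1 from conn(i,f), conn(f,e)
round 2: derive conn(i,h) via R1 from conn(i,f), conn(f,h)

no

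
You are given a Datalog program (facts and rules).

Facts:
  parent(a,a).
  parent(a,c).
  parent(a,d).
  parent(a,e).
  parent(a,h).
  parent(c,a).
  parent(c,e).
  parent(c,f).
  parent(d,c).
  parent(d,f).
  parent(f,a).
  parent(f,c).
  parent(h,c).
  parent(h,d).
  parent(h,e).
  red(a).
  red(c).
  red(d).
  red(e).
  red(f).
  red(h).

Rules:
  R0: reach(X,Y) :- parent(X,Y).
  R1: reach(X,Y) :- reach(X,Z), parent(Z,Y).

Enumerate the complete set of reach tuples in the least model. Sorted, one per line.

reach(a,a)
reach(a,c)
reach(a,d)
reach(a,e)
reach(a,f)
reach(a,h)
reach(c,a)
reach(c,c)
reach(c,d)
reach(c,e)
reach(c,f)
reach(c,h)
reach(d,a)
reach(d,c)
reach(d,d)
reach(d,e)
reach(d,f)
reach(d,h)
reach(f,a)
reach(f,c)
reach(f,d)
reach(f,e)
reach(f,f)
reach(f,h)
reach(h,a)
reach(h,c)
reach(h,d)
reach(h,e)
reach(h,f)
reach(h,h)

round 1: derive reach(a,a) via R0 from parent(a,a)
round 1: derive reach(a,c) via R0 from parent(a,c)
round 1: derive reach(a,d) via R0 from parent(a,d)
round 1: derive reach(a,e) via R0 from parent(a,e)
round 1: derive reach(a,h) via R0 from parent(a,h)
round 1: derive reach(c,a) via R0 from parent(c,a)
round 1: derive reach(c,e) via R0 from parent(c,e)
round 1: derive reach(c,f) via R0 from parent(c,f)
round 1: derive reach(d,c) via R0 from parent(d,c)
round 1: derive reach(d,f) via R0 from parent(d,f)
round 1: derive reach(f,a) via R0 from parent(f,a)
round 1: derive reach(f,c) via R0 from parent(f,c)
round 1: derive reach(h,c) via R0 from parent(h,c)
round 1: derive reach(h,d) via R0 from parent(h,d)
round 1: derive reach(h,e) via R0 from parent(h,e)
round 2: derive reach(a,f) via R1 from reach(a,c), parent(c,f)
round 2: derive reach(c,c) via R1 from reach(c,a), parent(a,c)
round 2: derive reach(c,d) via R1 from reach(c,a), parent(a,d)
round 2: derive reach(c,h) via R1 from reach(c,a), parent(a,h)
round 2: derive reach(d,a) via R1 from reach(d,c), parent(c,a)
round 2: derive reach(d,e) via R1 from reach(d,c), parent(c,e)
round 2: derive reach(f,d) via R1 from reach(f,a), parent(a,d)
round 2: derive reach(f,e) via R1 from reach(f,a), parent(a,e)
round 2: derive reach(f,f) via R1 from reach(f,c), parent(c,f)
round 2: derive reach(f,h) via R1 from reach(f,a), parent(a,h)
round 2: derive reach(h,a) via R1 from reach(h,c), parent(c,a)
round 2: derive reach(h,f) via R1 from reach(h,c), parent(c,f)
round 3: derive reach(d,d) via R1 from reach(d,a), parent(a,d)
round 3: derive reach(d,h) via R1 from reach(d,a), parent(a,h)
round 3: derive reach(h,h) via R1 from reach(h,a), parent(a,h)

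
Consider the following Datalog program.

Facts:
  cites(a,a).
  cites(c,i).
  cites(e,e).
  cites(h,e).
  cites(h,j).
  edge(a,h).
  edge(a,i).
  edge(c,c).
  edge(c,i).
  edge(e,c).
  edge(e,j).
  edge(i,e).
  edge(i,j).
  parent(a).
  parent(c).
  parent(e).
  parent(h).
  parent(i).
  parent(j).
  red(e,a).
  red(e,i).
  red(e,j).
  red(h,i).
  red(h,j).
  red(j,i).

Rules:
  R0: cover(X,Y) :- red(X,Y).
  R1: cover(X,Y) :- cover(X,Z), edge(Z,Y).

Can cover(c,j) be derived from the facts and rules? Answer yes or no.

no

round 1: derive cover(e,a) via R0 from red(e,a)
round 1: derive cover(e,i) via R0 from red(e,i)
round 1: derive cover(e,j) via R0 from red(e,j)
round 1: derive cover(h,i) via R0 from red(h,i)
round 1: derive cover(h,j) via R0 from red(h,j)
round 1: derive cover(j,i) via R0 from red(j,i)
round 2: derive cover(e,e) via R1 from cover(e,i), edge(i,e)
round 2: derive cover(e,h) via R1 from cover(e,a), edge(a,h)
round 2: derive cover(h,e) via R1 from cover(h,i), edge(i,e)
round 2: derive cover(j,e) via R1 from cover(j,i), edge(i,e)
round 2: derive cover(j,j) via R1 from cover(j,i), edge(i,j)
round 3: derive cover(e,c) via R1 from cover(e,e), edge(e,c)
round 3: derive cover(h,c) via R1 from cover(h,e), edge(e,c)
round 3: derive cover(j,c) via R1 from cover(j,e), edge(e,c)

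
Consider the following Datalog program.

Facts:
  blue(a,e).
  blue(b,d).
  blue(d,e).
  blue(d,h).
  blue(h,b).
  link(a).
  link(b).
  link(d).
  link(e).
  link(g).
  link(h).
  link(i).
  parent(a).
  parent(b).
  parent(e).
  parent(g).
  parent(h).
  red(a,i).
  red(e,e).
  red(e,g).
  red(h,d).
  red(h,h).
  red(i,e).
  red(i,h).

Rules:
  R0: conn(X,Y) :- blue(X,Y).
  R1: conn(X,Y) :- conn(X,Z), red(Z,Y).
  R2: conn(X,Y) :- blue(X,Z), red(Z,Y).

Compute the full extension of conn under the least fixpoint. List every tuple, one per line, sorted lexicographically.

round 1: derive conn(a,e) via R0 from blue(a,e)
round 1: derive conn(b,d) via R0 from blue(b,d)
round 1: derive conn(d,e) via R0 from blue(d,e)
round 1: derive conn(d,h) via R0 from blue(d,h)
round 1: derive conn(h,b) via R0 from blue(h,b)
round 1: derive conn(a,g) via R2 from blue(a,e), red(e,g)
round 1: derive conn(d,d) via R2 from blue(d,h), red(h,d)
round 1: derive conn(d,g) via R2 from blue(d,e), red(e,g)

conn(a,e)
conn(a,g)
conn(b,d)
conn(d,d)
conn(d,e)
conn(d,g)
conn(d,h)
conn(h,b)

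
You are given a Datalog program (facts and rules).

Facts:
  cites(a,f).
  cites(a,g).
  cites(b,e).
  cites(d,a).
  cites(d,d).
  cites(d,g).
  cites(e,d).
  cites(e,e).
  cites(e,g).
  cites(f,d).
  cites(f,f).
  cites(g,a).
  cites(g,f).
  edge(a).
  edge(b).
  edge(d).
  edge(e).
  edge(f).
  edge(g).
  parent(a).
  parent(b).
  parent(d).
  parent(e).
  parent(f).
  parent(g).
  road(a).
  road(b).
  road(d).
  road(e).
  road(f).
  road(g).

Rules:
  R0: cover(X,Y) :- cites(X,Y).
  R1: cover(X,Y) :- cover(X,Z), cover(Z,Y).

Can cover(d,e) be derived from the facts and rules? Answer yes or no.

no

round 1: derive cover(a,f) via R0 from cites(a,f)
round 1: derive cover(a,g) via R0 from cites(a,g)
round 1: derive cover(b,e) via R0 from cites(b,e)
round 1: derive cover(d,a) via R0 from cites(d,a)
round 1: derive cover(d,d) via R0 from cites(d,d)
round 1: derive cover(d,g) via R0 from cites(d,g)
round 1: derive cover(e,d) via R0 from cites(e,d)
round 1: derive cover(e,e) via R0 from cites(e,e)
round 1: derive cover(e,g) via R0 from cites(e,g)
round 1: derive cover(f,d) via R0 from cites(f,d)
round 1: derive cover(f,f) via R0 from cites(f,f)
round 1: derive cover(g,a) via R0 from cites(g,a)
round 1: derive cover(g,f) via R0 from cites(g,f)
round 2: derive cover(a,a) via R1 from cover(a,g), cover(g,a)
round 2: derive cover(a,d) via R1 from cover(a,f), cover(f,d)
round 2: derive cover(b,d) via R1 from cover(b,e), cover(e,d)
round 2: derive cover(b,g) via R1 from cover(b,e), cover(e,g)
round 2: derive cover(d,f) via R1 from cover(d,a), cover(a,f)
round 2: derive cover(e,a) via R1 from cover(e,d), cover(d,a)
round 2: derive cover(e,f) via R1 from cover(e,g), cover(g,f)
round 2: derive cover(f,a) via R1 from cover(f,d), cover(d,a)
round 2: derive cover(f,g) via R1 from cover(f,d), cover(d,g)
round 2: derive cover(g,d) via R1 from cover(g,f), cover(f,d)
round 2: derive cover(g,g) via R1 from cover(g,a), cover(a,g)
round 3: derive cover(b,a) via R1 from cover(b,d), cover(d,a)
round 3: derive cover(b,f) via R1 from cover(b,d), cover(d,f)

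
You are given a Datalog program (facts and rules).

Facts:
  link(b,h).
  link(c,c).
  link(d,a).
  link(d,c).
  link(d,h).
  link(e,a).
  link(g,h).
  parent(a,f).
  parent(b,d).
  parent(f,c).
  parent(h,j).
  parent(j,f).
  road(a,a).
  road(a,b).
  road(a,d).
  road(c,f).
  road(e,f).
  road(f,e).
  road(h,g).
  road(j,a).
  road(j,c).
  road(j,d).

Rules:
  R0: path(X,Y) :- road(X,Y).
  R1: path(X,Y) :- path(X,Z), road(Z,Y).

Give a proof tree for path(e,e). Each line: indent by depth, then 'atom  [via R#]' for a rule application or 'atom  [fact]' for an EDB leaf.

path(e,e)  [via R1]
  path(e,f)  [via R0]
    road(e,f)  [fact]
  road(f,e)  [fact]

round 1: derive path(a,a) via R0 from road(a,a)
round 1: derive path(a,b) via R0 from road(a,b)
round 1: derive path(a,d) via R0 from road(a,d)
round 1: derive path(c,f) via R0 from road(c,f)
round 1: derive path(e,f) via R0 from road(e,f)
round 1: derive path(f,e) via R0 from road(f,e)
round 1: derive path(h,g) via R0 from road(h,g)
round 1: derive path(j,a) via R0 from road(j,a)
round 1: derive path(j,c) via R0 from road(j,c)
round 1: derive path(j,d) via R0 from road(j,d)
round 2: derive path(c,e) via R1 from path(c,f), road(f,e)
round 2: derive path(e,e) via R1 from path(e,f), road(f,e)
round 2: derive path(f,f) via R1 from path(f,e), road(e,f)
round 2: derive path(j,b) via R1 from path(j,a), road(a,b)
round 2: derive path(j,f) via R1 from path(j,c), road(c,f)
round 3: derive path(j,e) via R1 from path(j,f), road(f,e)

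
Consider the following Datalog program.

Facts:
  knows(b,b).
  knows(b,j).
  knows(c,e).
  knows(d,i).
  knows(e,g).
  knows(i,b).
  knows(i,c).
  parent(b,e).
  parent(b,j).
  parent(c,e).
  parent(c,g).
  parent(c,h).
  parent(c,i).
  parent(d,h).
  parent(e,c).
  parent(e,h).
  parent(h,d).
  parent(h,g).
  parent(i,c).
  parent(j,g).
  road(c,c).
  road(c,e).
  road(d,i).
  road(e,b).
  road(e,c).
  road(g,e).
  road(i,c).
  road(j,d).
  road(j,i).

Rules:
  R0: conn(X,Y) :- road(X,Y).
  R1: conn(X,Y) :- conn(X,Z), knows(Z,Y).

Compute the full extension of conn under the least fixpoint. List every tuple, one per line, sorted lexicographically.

conn(c,c)
conn(c,e)
conn(c,g)
conn(d,b)
conn(d,c)
conn(d,e)
conn(d,g)
conn(d,i)
conn(d,j)
conn(e,b)
conn(e,c)
conn(e,e)
conn(e,g)
conn(e,j)
conn(g,e)
conn(g,g)
conn(i,c)
conn(i,e)
conn(i,g)
conn(j,b)
conn(j,c)
conn(j,d)
conn(j,e)
conn(j,g)
conn(j,i)
conn(j,j)

round 1: derive conn(c,c) via R0 from road(c,c)
round 1: derive conn(c,e) via R0 from road(c,e)
round 1: derive conn(d,i) via R0 from road(d,i)
round 1: derive conn(e,b) via R0 from road(e,b)
round 1: derive conn(e,c) via R0 from road(e,c)
round 1: derive conn(g,e) via R0 from road(g,e)
round 1: derive conn(i,c) via R0 from road(i,c)
round 1: derive conn(j,d) via R0 from road(j,d)
round 1: derive conn(j,i) via R0 from road(j,i)
round 2: derive conn(c,g) via R1 from conn(c,e), knows(e,g)
round 2: derive conn(d,b) via R1 from conn(d,i), knows(i,b)
round 2: derive conn(d,c) via R1 from conn(d,i), knows(i,c)
round 2: derive conn(e,e) via R1 from conn(e,c), knows(c,e)
round 2: derive conn(e,j) via R1 from conn(e,b), knows(b,j)
round 2: derive conn(g,g) via R1 from conn(g,e), knows(e,g)
round 2: derive conn(i,e) via R1 from conn(i,c), knows(c,e)
round 2: derive conn(j,b) via R1 from conn(j,i), knows(i,b)
round 2: derive conn(j,c) via R1 from conn(j,i), knows(i,c)
round 3: derive conn(d,e) via R1 from conn(d,c), knows(c,e)
round 3: derive conn(d,j) via R1 from conn(d,b), knows(b,j)
round 3: derive conn(e,g) via R1 from conn(e,e), knows(e,g)
round 3: derive conn(i,g) via R1 from conn(i,e), knows(e,g)
round 3: derive conn(j,e) via R1 from conn(j,c), knows(c,e)
round 3: derive conn(j,j) via R1 from conn(j,b), knows(b,j)
round 4: derive conn(d,g) via R1 from conn(d,e), knows(e,g)
round 4: derive conn(j,g) via R1 from conn(j,e), knows(e,g)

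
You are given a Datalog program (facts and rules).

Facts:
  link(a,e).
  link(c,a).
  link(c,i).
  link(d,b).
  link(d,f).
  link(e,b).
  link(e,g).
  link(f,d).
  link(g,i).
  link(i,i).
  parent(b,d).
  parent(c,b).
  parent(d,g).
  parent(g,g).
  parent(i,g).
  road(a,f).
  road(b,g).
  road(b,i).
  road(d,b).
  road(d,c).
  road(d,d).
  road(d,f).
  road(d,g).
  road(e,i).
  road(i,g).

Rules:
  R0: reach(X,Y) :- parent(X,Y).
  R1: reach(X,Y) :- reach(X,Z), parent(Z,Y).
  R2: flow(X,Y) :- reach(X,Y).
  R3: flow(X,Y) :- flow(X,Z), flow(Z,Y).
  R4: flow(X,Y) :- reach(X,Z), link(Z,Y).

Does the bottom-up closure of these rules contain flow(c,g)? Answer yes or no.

yes

round 1: derive reach(b,d) via R0 from parent(b,d)
round 1: derive reach(c,b) via R0 from parent(c,b)
round 1: derive reach(d,g) via R0 from parent(d,g)
round 1: derive reach(g,g) via R0 from parent(g,g)
round 1: derive reach(i,g) via R0 from parent(i,g)
round 2: derive reach(b,g) via R1 from reach(b,d), parent(d,g)
round 2: derive reach(c,d) via R1 from reach(c,b), parent(b,d)
round 2: derive flow(b,d) via R2 from reach(b,d)
round 2: derive flow(c,b) via R2 from reach(c,b)
round 2: derive flow(d,g) via R2 from reach(d,g)
round 2: derive flow(g,g) via R2 from reach(g,g)
round 2: derive flow(i,g) via R2 from reach(i,g)
round 2: derive flow(b,b) via R4 from reach(b,d), link(d,b)
round 2: derive flow(b,f) via R4 from reach(b,d), link(d,f)
round 2: derive flow(d,i) via R4 from reach(d,g), link(g,i)
round 2: derive flow(g,i) via R4 from reach(g,g), link(g,i)
round 2: derive flow(i,i) via R4 from reach(i,g), link(g,i)
round 3: derive reach(c,g) via R1 from reach(c,d), parent(d,g)
round 3: derive flow(b,g) via R2 from reach(b,g)
round 3: derive flow(c,d) via R2 from reach(c,d)
round 3: derive flow(b,i) via R3 from flow(b,d), flow(d,i)
round 3: derive flow(c,f) via R3 from flow(c,b), flow(b,f)
round 4: derive flow(c,g) via R2 from reach(c,g)
round 4: derive flow(c,i) via R3 from flow(c,b), flow(b,i)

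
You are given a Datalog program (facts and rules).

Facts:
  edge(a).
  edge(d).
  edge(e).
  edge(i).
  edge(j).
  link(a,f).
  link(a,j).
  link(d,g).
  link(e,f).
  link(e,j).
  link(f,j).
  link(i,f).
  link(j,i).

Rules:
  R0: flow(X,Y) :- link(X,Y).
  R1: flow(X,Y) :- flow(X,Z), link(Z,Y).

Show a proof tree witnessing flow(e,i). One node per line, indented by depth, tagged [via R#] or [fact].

flow(e,i)  [via R1]
  flow(e,j)  [via R0]
    link(e,j)  [fact]
  link(j,i)  [fact]

round 1: derive flow(a,f) via R0 from link(a,f)
round 1: derive flow(a,j) via R0 from link(a,j)
round 1: derive flow(d,g) via R0 from link(d,g)
round 1: derive flow(e,f) via R0 from link(e,f)
round 1: derive flow(e,j) via R0 from link(e,j)
round 1: derive flow(f,j) via R0 from link(f,j)
round 1: derive flow(i,f) via R0 from link(i,f)
round 1: derive flow(j,i) via R0 from link(j,i)
round 2: derive flow(a,i) via R1 from flow(a,j), link(j,i)
round 2: derive flow(e,i) via R1 from flow(e,j), link(j,i)
round 2: derive flow(f,i) via R1 from flow(f,j), link(j,i)
round 2: derive flow(i,j) via R1 from flow(i,f), link(f,j)
round 2: derive flow(j,f) via R1 from flow(j,i), link(i,f)
round 3: derive flow(f,f) via R1 from flow(f,i), link(i,f)
round 3: derive flow(i,i) via R1 from flow(i,j), link(j,i)
round 3: derive flow(j,j) via R1 from flow(j,f), link(f,j)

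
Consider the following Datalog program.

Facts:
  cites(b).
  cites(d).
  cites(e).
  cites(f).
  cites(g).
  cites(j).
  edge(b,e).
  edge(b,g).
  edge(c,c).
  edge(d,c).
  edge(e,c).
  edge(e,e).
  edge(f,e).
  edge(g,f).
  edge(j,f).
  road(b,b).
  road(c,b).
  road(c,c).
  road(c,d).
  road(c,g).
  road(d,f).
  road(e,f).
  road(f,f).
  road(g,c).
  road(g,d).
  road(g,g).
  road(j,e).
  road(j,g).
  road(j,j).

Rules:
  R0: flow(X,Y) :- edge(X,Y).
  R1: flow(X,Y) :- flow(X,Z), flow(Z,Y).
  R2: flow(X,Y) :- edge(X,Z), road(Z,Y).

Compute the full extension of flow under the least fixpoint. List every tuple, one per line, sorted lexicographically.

round 1: derive flow(b,e) via R0 from edge(b,e)
round 1: derive flow(b,g) via R0 from edge(b,g)
round 1: derive flow(c,c) via R0 from edge(c,c)
round 1: derive flow(d,c) via R0 from edge(d,c)
round 1: derive flow(e,c) via R0 from edge(e,c)
round 1: derive flow(e,e) via R0 from edge(e,e)
round 1: derive flow(f,e) via R0 from edge(f,e)
round 1: derive flow(g,f) via R0 from edge(g,f)
round 1: derive flow(j,f) via R0 from edge(j,f)
round 1: derive flow(b,c) via R2 from edge(b,g), road(g,c)
round 1: derive flow(b,d) via R2 from edge(b,g), road(g,d)
round 1: derive flow(b,f) via R2 from edge(b,e), road(e,f)
round 1: derive flow(c,b) via R2 from edge(c,c), road(c,b)
round 1: derive flow(c,d) via R2 from edge(c,c), road(c,d)
round 1: derive flow(c,g) via R2 from edge(c,c), road(c,g)
round 1: derive flow(d,b) via R2 from edge(d,c), road(c,b)
round 1: derive flow(d,d) via R2 from edge(d,c), road(c,d)
round 1: derive flow(d,g) via R2 from edge(d,c), road(c,g)
round 1: derive flow(e,b) via R2 from edge(e,c), road(c,b)
round 1: derive flow(e,d) via R2 from edge(e,c), road(c,d)
round 1: derive flow(e,f) via R2 from edge(e,e), road(e,f)
round 1: derive flow(e,g) via R2 from edge(e,c), road(c,g)
round 1: derive flow(f,f) via R2 from edge(f,e), road(e,f)
round 2: derive flow(b,b) via R1 from flow(b,c), flow(c,b)
round 2: derive flow(c,e) via R1 from flow(c,b), flow(b,e)
round 2: derive flow(c,f) via R1 from flow(c,b), flow(b,f)
round 2: derive flow(d,e) via R1 from flow(d,b), flow(b,e)
round 2: derive flow(d,f) via R1 from flow(d,b), flow(b,f)
round 2: derive flow(f,b) via R1 from flow(f,e), flow(e,b)
round 2: derive flow(f,c) via R1 from flow(f,e), flow(e,c)
round 2: derive flow(f,d) via R1 from flow(f,e), flow(e,d)
round 2: derive flow(f,g) via R1 from flow(f,e), flow(e,g)
round 2: derive flow(g,e) via R1 from flow(g,f), flow(f,e)
round 2: derive flow(j,e) via R1 from flow(j,f), flow(f,e)
round 3: derive flow(g,b) via R1 from flow(g,e), flow(e,b)
round 3: derive flow(g,c) via R1 from flow(g,e), flow(e,c)
round 3: derive flow(g,d) via R1 from flow(g,e), flow(e,d)
round 3: derive flow(g,g) via R1 from flow(g,e), flow(e,g)
round 3: derive flow(j,b) via R1 from flow(j,e), flow(e,b)
round 3: derive flow(j,c) via R1 from flow(j,e), flow(e,c)
round 3: derive flow(j,d) via R1 from flow(j,e), flow(e,d)
round 3: derive flow(j,g) via R1 from flow(j,e), flow(e,g)

flow(b,b)
flow(b,c)
flow(b,d)
flow(b,e)
flow(b,f)
flow(b,g)
flow(c,b)
flow(c,c)
flow(c,d)
flow(c,e)
flow(c,f)
flow(c,g)
flow(d,b)
flow(d,c)
flow(d,d)
flow(d,e)
flow(d,f)
flow(d,g)
flow(e,b)
flow(e,c)
flow(e,d)
flow(e,e)
flow(e,f)
flow(e,g)
flow(f,b)
flow(f,c)
flow(f,d)
flow(f,e)
flow(f,f)
flow(f,g)
flow(g,b)
flow(g,c)
flow(g,d)
flow(g,e)
flow(g,f)
flow(g,g)
flow(j,b)
flow(j,c)
flow(j,d)
flow(j,e)
flow(j,f)
flow(j,g)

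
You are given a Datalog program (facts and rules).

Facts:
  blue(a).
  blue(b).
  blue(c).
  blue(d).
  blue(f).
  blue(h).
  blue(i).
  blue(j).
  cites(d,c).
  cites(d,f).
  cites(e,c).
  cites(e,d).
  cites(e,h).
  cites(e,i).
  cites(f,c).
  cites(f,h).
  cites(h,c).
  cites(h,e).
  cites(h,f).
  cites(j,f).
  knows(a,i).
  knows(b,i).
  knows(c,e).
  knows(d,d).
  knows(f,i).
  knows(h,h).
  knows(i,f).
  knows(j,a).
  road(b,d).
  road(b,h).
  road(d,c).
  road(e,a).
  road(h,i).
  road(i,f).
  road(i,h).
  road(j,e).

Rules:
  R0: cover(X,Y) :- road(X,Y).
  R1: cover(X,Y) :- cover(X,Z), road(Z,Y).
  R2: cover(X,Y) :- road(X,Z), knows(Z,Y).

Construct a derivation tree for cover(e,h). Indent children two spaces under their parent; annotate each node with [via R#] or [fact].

cover(e,h)  [via R1]
  cover(e,i)  [via R2]
    road(e,a)  [fact]
    knows(a,i)  [fact]
  road(i,h)  [fact]

round 1: derive cover(b,d) via R0 from road(b,d)
round 1: derive cover(b,h) via R0 from road(b,h)
round 1: derive cover(d,c) via R0 from road(d,c)
round 1: derive cover(e,a) via R0 from road(e,a)
round 1: derive cover(h,i) via R0 from road(h,i)
round 1: derive cover(i,f) via R0 from road(i,f)
round 1: derive cover(i,h) via R0 from road(i,h)
round 1: derive cover(j,e) via R0 from road(j,e)
round 1: derive cover(d,e) via R2 from road(d,c), knows(c,e)
round 1: derive cover(e,i) via R2 from road(e,a), knows(a,i)
round 1: derive cover(h,f) via R2 from road(h,i), knows(i,f)
round 1: derive cover(i,i) via R2 from road(i,f), knows(f,i)
round 2: derive cover(b,c) via R1 from cover(b,d), road(d,c)
round 2: derive cover(b,i) via R1 from cover(b,h), road(h,i)
round 2: derive cover(d,a) via R1 from cover(d,e), road(e,a)
round 2: derive cover(e,f) via R1 from cover(e,i), road(i,f)
round 2: derive cover(e,h) via R1 from cover(e,i), road(i,h)
round 2: derive cover(h,h) via R1 from cover(h,i), road(i,h)
round 2: derive cover(j,a) via R1 from cover(j,e), road(e,a)
round 3: derive cover(b,f) via R1 from cover(b,i), road(i,f)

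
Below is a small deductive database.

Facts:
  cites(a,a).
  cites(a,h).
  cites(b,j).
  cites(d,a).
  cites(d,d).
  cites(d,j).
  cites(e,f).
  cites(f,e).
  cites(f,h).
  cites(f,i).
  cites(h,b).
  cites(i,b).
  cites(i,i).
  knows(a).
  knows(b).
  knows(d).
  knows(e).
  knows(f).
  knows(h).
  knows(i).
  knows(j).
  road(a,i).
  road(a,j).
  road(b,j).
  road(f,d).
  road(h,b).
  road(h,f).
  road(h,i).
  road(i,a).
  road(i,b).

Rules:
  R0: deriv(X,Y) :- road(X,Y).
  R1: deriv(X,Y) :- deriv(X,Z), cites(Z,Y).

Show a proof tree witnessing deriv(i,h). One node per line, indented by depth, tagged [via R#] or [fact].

round 1: derive deriv(a,i) via R0 from road(a,i)
round 1: derive deriv(a,j) via R0 from road(a,j)
round 1: derive deriv(b,j) via R0 from road(b,j)
round 1: derive deriv(f,d) via R0 from road(f,d)
round 1: derive deriv(h,b) via R0 from road(h,b)
round 1: derive deriv(h,f) via R0 from road(h,f)
round 1: derive deriv(h,i) via R0 from road(h,i)
round 1: derive deriv(i,a) via R0 from road(i,a)
round 1: derive deriv(i,b) via R0 from road(i,b)
round 2: derive deriv(a,b) via R1 from deriv(a,i), cites(i,b)
round 2: derive deriv(f,a) via R1 from deriv(f,d), cites(d,a)
round 2: derive deriv(f,j) via R1 from deriv(f,d), cites(d,j)
round 2: derive deriv(h,e) via R1 from deriv(h,f), cites(f,e)
round 2: derive deriv(h,h) via R1 from deriv(h,f), cites(f,h)
round 2: derive deriv(h,j) via R1 from deriv(h,b), cites(b,j)
round 2: derive deriv(i,h) via R1 from deriv(i,a), cites(a,h)
round 2: derive deriv(i,j) via R1 from deriv(i,b), cites(b,j)
round 3: derive deriv(f,h) via R1 from deriv(f,a), cites(a,h)
round 4: derive deriv(f,b) via R1 from deriv(f,h), cites(h,b)

deriv(i,h)  [via R1]
  deriv(i,a)  [via R0]
    road(i,a)  [fact]
  cites(a,h)  [fact]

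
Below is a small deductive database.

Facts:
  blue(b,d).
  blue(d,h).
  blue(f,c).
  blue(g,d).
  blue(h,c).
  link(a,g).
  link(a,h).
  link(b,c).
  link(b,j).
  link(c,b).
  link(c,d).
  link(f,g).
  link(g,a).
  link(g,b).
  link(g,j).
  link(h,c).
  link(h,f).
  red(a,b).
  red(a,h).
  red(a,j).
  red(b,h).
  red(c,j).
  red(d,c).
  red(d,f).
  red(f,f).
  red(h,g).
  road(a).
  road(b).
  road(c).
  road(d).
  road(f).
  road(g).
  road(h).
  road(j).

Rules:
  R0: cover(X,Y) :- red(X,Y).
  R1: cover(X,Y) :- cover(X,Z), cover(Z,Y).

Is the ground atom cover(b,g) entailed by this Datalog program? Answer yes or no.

round 1: derive cover(a,b) via R0 from red(a,b)
round 1: derive cover(a,h) via R0 from red(a,h)
round 1: derive cover(a,j) via R0 from red(a,j)
round 1: derive cover(b,h) via R0 from red(b,h)
round 1: derive cover(c,j) via R0 from red(c,j)
round 1: derive cover(d,c) via R0 from red(d,c)
round 1: derive cover(d,f) via R0 from red(d,f)
round 1: derive cover(f,f) via R0 from red(f,f)
round 1: derive cover(h,g) via R0 from red(h,g)
round 2: derive cover(a,g) via R1 from cover(a,h), cover(h,g)
round 2: derive cover(b,g) via R1 from cover(b,h), cover(h,g)
round 2: derive cover(d,j) via R1 from cover(d,c), cover(c,j)

yes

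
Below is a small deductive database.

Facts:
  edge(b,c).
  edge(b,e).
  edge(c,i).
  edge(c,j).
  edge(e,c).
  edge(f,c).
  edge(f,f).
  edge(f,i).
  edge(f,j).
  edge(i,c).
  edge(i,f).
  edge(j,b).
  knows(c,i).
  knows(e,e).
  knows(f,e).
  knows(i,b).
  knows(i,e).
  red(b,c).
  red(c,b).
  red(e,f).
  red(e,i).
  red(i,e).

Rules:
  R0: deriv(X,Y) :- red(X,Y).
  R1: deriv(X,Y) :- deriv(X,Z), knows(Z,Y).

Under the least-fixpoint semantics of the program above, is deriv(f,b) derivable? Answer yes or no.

round 1: derive deriv(b,c) via R0 from red(b,c)
round 1: derive deriv(c,b) via R0 from red(c,b)
round 1: derive deriv(e,f) via R0 from red(e,f)
round 1: derive deriv(e,i) via R0 from red(e,i)
round 1: derive deriv(i,e) via R0 from red(i,e)
round 2: derive deriv(b,i) via R1 from deriv(b,c), knows(c,i)
round 2: derive deriv(e,b) via R1 from deriv(e,i), knows(i,b)
round 2: derive deriv(e,e) via R1 from deriv(e,f), knows(f,e)
round 3: derive deriv(b,b) via R1 from deriv(b,i), knows(i,b)
round 3: derive deriv(b,e) via R1 from deriv(b,i), knows(i,e)

no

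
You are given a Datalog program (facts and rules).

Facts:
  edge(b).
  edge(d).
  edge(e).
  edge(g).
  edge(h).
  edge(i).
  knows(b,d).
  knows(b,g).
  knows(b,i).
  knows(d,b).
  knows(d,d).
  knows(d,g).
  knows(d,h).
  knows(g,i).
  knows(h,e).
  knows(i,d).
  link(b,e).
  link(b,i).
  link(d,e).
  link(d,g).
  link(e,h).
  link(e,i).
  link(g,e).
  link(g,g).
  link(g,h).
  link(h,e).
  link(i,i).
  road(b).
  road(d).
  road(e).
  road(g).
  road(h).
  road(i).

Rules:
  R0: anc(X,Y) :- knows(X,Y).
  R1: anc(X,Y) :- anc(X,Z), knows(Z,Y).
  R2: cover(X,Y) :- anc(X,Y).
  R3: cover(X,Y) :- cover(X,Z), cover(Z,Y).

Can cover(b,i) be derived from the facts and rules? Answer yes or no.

yes

round 1: derive anc(b,d) via R0 from knows(b,d)
round 1: derive anc(b,g) via R0 from knows(b,g)
round 1: derive anc(b,i) via R0 from knows(b,i)
round 1: derive anc(d,b) via R0 from knows(d,b)
round 1: derive anc(d,d) via R0 from knows(d,d)
round 1: derive anc(d,g) via R0 from knows(d,g)
round 1: derive anc(d,h) via R0 from knows(d,h)
round 1: derive anc(g,i) via R0 from knows(g,i)
round 1: derive anc(h,e) via R0 from knows(h,e)
round 1: derive anc(i,d) via R0 from knows(i,d)
round 2: derive anc(b,b) via R1 from anc(b,d), knows(d,b)
round 2: derive anc(b,h) via R1 from anc(b,d), knows(d,h)
round 2: derive anc(d,e) via R1 from anc(d,h), knows(h,e)
round 2: derive anc(d,i) via R1 from anc(d,b), knows(b,i)
round 2: derive anc(g,d) via R1 from anc(g,i), knows(i,d)
round 2: derive anc(i,b) via R1 from anc(i,d), knows(d,b)
round 2: derive anc(i,g) via R1 from anc(i,d), knows(d,g)
round 2: derive anc(i,h) via R1 from anc(i,d), knows(d,h)
round 2: derive cover(b,d) via R2 from anc(b,d)
round 2: derive cover(b,g) via R2 from anc(b,g)
round 2: derive cover(b,i) via R2 from anc(b,i)
round 2: derive cover(d,b) via R2 from anc(d,b)
round 2: derive cover(d,d) via R2 from anc(d,d)
round 2: derive cover(d,g) via R2 from anc(d,g)
round 2: derive cover(d,h) via R2 from anc(d,h)
round 2: derive cover(g,i) via R2 from anc(g,i)
round 2: derive cover(h,e) via R2 from anc(h,e)
round 2: derive cover(i,d) via R2 from anc(i,d)
round 3: derive anc(b,e) via R1 from anc(b,h), knows(h,e)
round 3: derive anc(g,b) via R1 from anc(g,d), knows(d,b)
round 3: derive anc(g,g) via R1 from anc(g,d), knows(d,g)
round 3: derive anc(g,h) via R1 from anc(g,d), knows(d,h)
round 3: derive anc(i,e) via R1 from anc(i,h), knows(h,e)
round 3: derive anc(i,i) via R1 from anc(i,b), knows(b,i)
round 3: derive cover(b,b) via R2 from anc(b,b)
round 3: derive cover(b,h) via R2 from anc(b,h)
round 3: derive cover(d,e) via R2 from anc(d,e)
round 3: derive cover(d,i) via R2 from anc(d,i)
round 3: derive cover(g,d) via R2 from anc(g,d)
round 3: derive cover(i,b) via R2 from anc(i,b)
round 3: derive cover(i,g) via R2 from anc(i,g)
round 3: derive cover(i,h) via R2 from anc(i,h)
round 4: derive anc(g,e) via R1 from anc(g,h), knows(h,e)
round 4: derive cover(b,e) via R2 from anc(b,e)
round 4: derive cover(g,b) via R2 from anc(g,b)
round 4: derive cover(g,g) via R2 from anc(g,g)
round 4: derive cover(g,h) via R2 from anc(g,h)
round 4: derive cover(i,e) via R2 from anc(i,e)
round 4: derive cover(i,i) via R2 from anc(i,i)
round 4: derive cover(g,e) via R3 from cover(g,d), cover(d,e)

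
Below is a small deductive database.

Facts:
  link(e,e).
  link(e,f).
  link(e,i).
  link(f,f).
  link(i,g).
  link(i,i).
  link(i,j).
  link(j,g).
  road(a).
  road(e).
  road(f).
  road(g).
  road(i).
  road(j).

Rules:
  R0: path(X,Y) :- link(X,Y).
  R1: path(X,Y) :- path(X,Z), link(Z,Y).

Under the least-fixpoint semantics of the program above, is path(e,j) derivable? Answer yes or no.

yes

round 1: derive path(e,e) via R0 from link(e,e)
round 1: derive path(e,f) via R0 from link(e,f)
round 1: derive path(e,i) via R0 from link(e,i)
round 1: derive path(f,f) via R0 from link(f,f)
round 1: derive path(i,g) via R0 from link(i,g)
round 1: derive path(i,i) via R0 from link(i,i)
round 1: derive path(i,j) via R0 from link(i,j)
round 1: derive path(j,g) via R0 from link(j,g)
round 2: derive path(e,g) via R1 from path(e,i), link(i,g)
round 2: derive path(e,j) via R1 from path(e,i), link(i,j)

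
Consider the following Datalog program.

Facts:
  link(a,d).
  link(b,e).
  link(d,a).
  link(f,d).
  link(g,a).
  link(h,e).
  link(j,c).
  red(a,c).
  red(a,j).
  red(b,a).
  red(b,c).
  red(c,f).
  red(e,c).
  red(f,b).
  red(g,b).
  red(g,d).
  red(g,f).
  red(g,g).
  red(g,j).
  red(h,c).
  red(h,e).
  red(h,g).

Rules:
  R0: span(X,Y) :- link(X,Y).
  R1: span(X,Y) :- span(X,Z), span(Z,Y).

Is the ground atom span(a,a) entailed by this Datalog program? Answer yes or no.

yes

round 1: derive span(a,d) via R0 from link(a,d)
round 1: derive span(b,e) via R0 from link(b,e)
round 1: derive span(d,a) via R0 from link(d,a)
round 1: derive span(f,d) via R0 from link(f,d)
round 1: derive span(g,a) via R0 from link(g,a)
round 1: derive span(h,e) via R0 from link(h,e)
round 1: derive span(j,c) via R0 from link(j,c)
round 2: derive span(a,a) via R1 from span(a,d), span(d,a)
round 2: derive span(d,d) via R1 from span(d,a), span(a,d)
round 2: derive span(f,a) via R1 from span(f,d), span(d,a)
round 2: derive span(g,d) via R1 from span(g,a), span(a,d)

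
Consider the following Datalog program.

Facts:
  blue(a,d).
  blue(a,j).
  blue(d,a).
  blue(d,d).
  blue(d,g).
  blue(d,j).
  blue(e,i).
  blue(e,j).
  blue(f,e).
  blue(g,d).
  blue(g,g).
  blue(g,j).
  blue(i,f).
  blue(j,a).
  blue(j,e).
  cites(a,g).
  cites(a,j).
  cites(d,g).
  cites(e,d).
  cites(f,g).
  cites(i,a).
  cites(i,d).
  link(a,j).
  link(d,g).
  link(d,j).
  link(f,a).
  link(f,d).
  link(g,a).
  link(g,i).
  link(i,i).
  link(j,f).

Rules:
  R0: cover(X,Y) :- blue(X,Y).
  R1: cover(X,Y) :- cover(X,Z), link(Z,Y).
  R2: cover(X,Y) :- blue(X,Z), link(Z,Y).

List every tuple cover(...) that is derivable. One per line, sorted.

round 1: derive cover(a,d) via R0 from blue(a,d)
round 1: derive cover(a,j) via R0 from blue(a,j)
round 1: derive cover(d,a) via R0 from blue(d,a)
round 1: derive cover(d,d) via R0 from blue(d,d)
round 1: derive cover(d,g) via R0 from blue(d,g)
round 1: derive cover(d,j) via R0 from blue(d,j)
round 1: derive cover(e,i) via R0 from blue(e,i)
round 1: derive cover(e,j) via R0 from blue(e,j)
round 1: derive cover(f,e) via R0 from blue(f,e)
round 1: derive cover(g,d) via R0 from blue(g,d)
round 1: derive cover(g,g) via R0 from blue(g,g)
round 1: derive cover(g,j) via R0 from blue(g,j)
round 1: derive cover(i,f) via R0 from blue(i,f)
round 1: derive cover(j,a) via R0 from blue(j,a)
round 1: derive cover(j,e) via R0 from blue(j,e)
round 1: derive cover(a,f) via R2 from blue(a,j), link(j,f)
round 1: derive cover(a,g) via R2 from blue(a,d), link(d,g)
round 1: derive cover(d,f) via R2 from blue(d,j), link(j,f)
round 1: derive cover(d,i) via R2 from blue(d,g), link(g,i)
round 1: derive cover(e,f) via R2 from blue(e,j), link(j,f)
round 1: derive cover(g,a) via R2 from blue(g,g), link(g,a)
round 1: derive cover(g,f) via R2 from blue(g,j), link(j,f)
round 1: derive cover(g,i) via R2 from blue(g,g), link(g,i)
round 1: derive cover(i,a) via R2 from blue(i,f), link(f,a)
round 1: derive cover(i,d) via R2 from blue(i,f), link(f,d)
round 1: derive cover(j,j) via R2 from blue(j,a), link(a,j)
round 2: derive cover(a,a) via R1 from cover(a,f), link(f,a)
round 2: derive cover(a,i) via R1 from cover(a,g), link(g,i)
round 2: derive cover(e,a) via R1 from cover(e,f), link(f,a)
round 2: derive cover(e,d) via R1 from cover(e,f), link(f,d)
round 2: derive cover(i,g) via R1 from cover(i,d), link(d,g)
round 2: derive cover(i,j) via R1 from cover(i,a), link(a,j)
round 2: derive cover(j,f) via R1 from cover(j,j), link(j,f)
round 3: derive cover(e,g) via R1 from cover(e,d), link(d,g)
round 3: derive cover(i,i) via R1 from cover(i,g), link(g,i)
round 3: derive cover(j,d) via R1 from cover(j,f), link(f,d)
round 4: derive cover(j,g) via R1 from cover(j,d), link(d,g)
round 5: derive cover(j,i) via R1 from cover(j,g), link(g,i)

cover(a,a)
cover(a,d)
cover(a,f)
cover(a,g)
cover(a,i)
cover(a,j)
cover(d,a)
cover(d,d)
cover(d,f)
cover(d,g)
cover(d,i)
cover(d,j)
cover(e,a)
cover(e,d)
cover(e,f)
cover(e,g)
cover(e,i)
cover(e,j)
cover(f,e)
cover(g,a)
cover(g,d)
cover(g,f)
cover(g,g)
cover(g,i)
cover(g,j)
cover(i,a)
cover(i,d)
cover(i,f)
cover(i,g)
cover(i,i)
cover(i,j)
cover(j,a)
cover(j,d)
cover(j,e)
cover(j,f)
cover(j,g)
cover(j,i)
cover(j,j)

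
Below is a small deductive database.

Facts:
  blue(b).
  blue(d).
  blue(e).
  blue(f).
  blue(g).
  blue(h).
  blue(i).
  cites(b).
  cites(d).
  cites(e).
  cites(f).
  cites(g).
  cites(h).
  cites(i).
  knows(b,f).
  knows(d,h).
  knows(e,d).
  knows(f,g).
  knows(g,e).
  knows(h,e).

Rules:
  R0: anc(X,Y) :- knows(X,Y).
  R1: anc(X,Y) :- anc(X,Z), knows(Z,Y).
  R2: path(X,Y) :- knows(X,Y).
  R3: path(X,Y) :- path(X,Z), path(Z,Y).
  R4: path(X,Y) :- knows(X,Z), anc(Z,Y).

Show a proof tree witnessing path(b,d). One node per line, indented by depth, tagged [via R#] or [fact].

path(b,d)  [via R3]
  path(b,g)  [via R3]
    path(b,f)  [via R2]
      knows(b,f)  [fact]
    path(f,g)  [via R2]
      knows(f,g)  [fact]
  path(g,d)  [via R3]
    path(g,e)  [via R2]
      knows(g,e)  [fact]
    path(e,d)  [via R2]
      knows(e,d)  [fact]

round 1: derive anc(b,f) via R0 from knows(b,f)
round 1: derive anc(d,h) via R0 from knows(d,h)
round 1: derive anc(e,d) via R0 from knows(e,d)
round 1: derive anc(f,g) via R0 from knows(f,g)
round 1: derive anc(g,e) via R0 from knows(g,e)
round 1: derive anc(h,e) via R0 from knows(h,e)
round 1: derive path(b,f) via R2 from knows(b,f)
round 1: derive path(d,h) via R2 from knows(d,h)
round 1: derive path(e,d) via R2 from knows(e,d)
round 1: derive path(f,g) via R2 from knows(f,g)
round 1: derive path(g,e) via R2 from knows(g,e)
round 1: derive path(h,e) via R2 from knows(h,e)
round 2: derive anc(b,g) via R1 from anc(b,f), knows(f,g)
round 2: derive anc(d,e) via R1 from anc(d,h), knows(h,e)
round 2: derive anc(e,h) via R1 from anc(e,d), knows(d,h)
round 2: derive anc(f,e) via R1 from anc(f,g), knows(g,e)
round 2: derive anc(g,d) via R1 from anc(g,e), knows(e,d)
round 2: derive anc(h,d) via R1 from anc(h,e), knows(e,d)
round 2: derive path(b,g) via R3 from path(b,f), path(f,g)
round 2: derive path(d,e) via R3 from path(d,h), path(h,e)
round 2: derive path(e,h) via R3 from path(e,d), path(d,h)
round 2: derive path(f,e) via R3 from path(f,g), path(g,e)
round 2: derive path(g,d) via R3 from path(g,e), path(e,d)
round 2: derive path(h,d) via R3 from path(h,e), path(e,d)
round 3: derive anc(b,e) via R1 from anc(b,g), knows(g,e)
round 3: derive anc(d,d) via R1 from anc(d,e), knows(e,d)
round 3: derive anc(e,e) via R1 from anc(e,h), knows(h,e)
round 3: derive anc(f,d) via R1 from anc(f,e), knows(e,d)
round 3: derive anc(g,h) via R1 from anc(g,d), knows(d,h)
round 3: derive anc(h,h) via R1 from anc(h,d), knows(d,h)
round 3: derive path(b,d) via R3 from path(b,g), path(g,d)
round 3: derive path(b,e) via R3 from path(b,f), path(f,e)
round 3: derive path(d,d) via R3 from path(d,e), path(e,d)
round 3: derive path(e,e) via R3 from path(e,d), path(d,e)
round 3: derive path(f,d) via R3 from path(f,e), path(e,d)
round 3: derive path(f,h) via R3 from path(f,e), path(e,h)
round 3: derive path(g,h) via R3 from path(g,d), path(d,h)
round 3: derive path(h,h) via R3 from path(h,d), path(d,h)
round 4: derive anc(b,d) via R1 from anc(b,e), knows(e,d)
round 4: derive anc(f,h) via R1 from anc(f,d), knows(d,h)
round 4: derive path(b,h) via R3 from path(b,d), path(d,h)
round 5: derive anc(b,h) via R1 from anc(b,d), knows(d,h)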